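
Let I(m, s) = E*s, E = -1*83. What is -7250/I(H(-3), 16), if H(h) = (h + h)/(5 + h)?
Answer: 3625/664 ≈ 5.4593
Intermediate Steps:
E = -83
H(h) = 2*h/(5 + h) (H(h) = (2*h)/(5 + h) = 2*h/(5 + h))
I(m, s) = -83*s
-7250/I(H(-3), 16) = -7250/((-83*16)) = -7250/(-1328) = -7250*(-1/1328) = 3625/664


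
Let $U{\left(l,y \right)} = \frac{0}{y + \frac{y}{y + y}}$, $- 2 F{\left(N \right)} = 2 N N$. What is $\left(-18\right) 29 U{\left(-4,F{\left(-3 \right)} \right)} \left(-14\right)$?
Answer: $0$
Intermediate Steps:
$F{\left(N \right)} = - N^{2}$ ($F{\left(N \right)} = - \frac{2 N N}{2} = - \frac{2 N^{2}}{2} = - N^{2}$)
$U{\left(l,y \right)} = 0$ ($U{\left(l,y \right)} = \frac{0}{y + \frac{y}{2 y}} = \frac{0}{y + y \frac{1}{2 y}} = \frac{0}{y + \frac{1}{2}} = \frac{0}{\frac{1}{2} + y} = 0$)
$\left(-18\right) 29 U{\left(-4,F{\left(-3 \right)} \right)} \left(-14\right) = \left(-18\right) 29 \cdot 0 \left(-14\right) = \left(-522\right) 0 = 0$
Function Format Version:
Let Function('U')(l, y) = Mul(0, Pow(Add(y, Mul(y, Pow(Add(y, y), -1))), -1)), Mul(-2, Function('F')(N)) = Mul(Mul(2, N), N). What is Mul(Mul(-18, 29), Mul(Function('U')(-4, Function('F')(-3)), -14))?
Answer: 0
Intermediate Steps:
Function('F')(N) = Mul(-1, Pow(N, 2)) (Function('F')(N) = Mul(Rational(-1, 2), Mul(Mul(2, N), N)) = Mul(Rational(-1, 2), Mul(2, Pow(N, 2))) = Mul(-1, Pow(N, 2)))
Function('U')(l, y) = 0 (Function('U')(l, y) = Mul(0, Pow(Add(y, Mul(y, Pow(Mul(2, y), -1))), -1)) = Mul(0, Pow(Add(y, Mul(y, Mul(Rational(1, 2), Pow(y, -1)))), -1)) = Mul(0, Pow(Add(y, Rational(1, 2)), -1)) = Mul(0, Pow(Add(Rational(1, 2), y), -1)) = 0)
Mul(Mul(-18, 29), Mul(Function('U')(-4, Function('F')(-3)), -14)) = Mul(Mul(-18, 29), Mul(0, -14)) = Mul(-522, 0) = 0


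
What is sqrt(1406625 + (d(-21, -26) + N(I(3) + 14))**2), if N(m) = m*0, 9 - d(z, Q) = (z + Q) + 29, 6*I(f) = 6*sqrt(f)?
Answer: sqrt(1407354) ≈ 1186.3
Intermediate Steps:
I(f) = sqrt(f) (I(f) = (6*sqrt(f))/6 = sqrt(f))
d(z, Q) = -20 - Q - z (d(z, Q) = 9 - ((z + Q) + 29) = 9 - ((Q + z) + 29) = 9 - (29 + Q + z) = 9 + (-29 - Q - z) = -20 - Q - z)
N(m) = 0
sqrt(1406625 + (d(-21, -26) + N(I(3) + 14))**2) = sqrt(1406625 + ((-20 - 1*(-26) - 1*(-21)) + 0)**2) = sqrt(1406625 + ((-20 + 26 + 21) + 0)**2) = sqrt(1406625 + (27 + 0)**2) = sqrt(1406625 + 27**2) = sqrt(1406625 + 729) = sqrt(1407354)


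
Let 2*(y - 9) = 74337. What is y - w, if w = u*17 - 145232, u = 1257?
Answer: 322081/2 ≈ 1.6104e+5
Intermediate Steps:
y = 74355/2 (y = 9 + (1/2)*74337 = 9 + 74337/2 = 74355/2 ≈ 37178.)
w = -123863 (w = 1257*17 - 145232 = 21369 - 145232 = -123863)
y - w = 74355/2 - 1*(-123863) = 74355/2 + 123863 = 322081/2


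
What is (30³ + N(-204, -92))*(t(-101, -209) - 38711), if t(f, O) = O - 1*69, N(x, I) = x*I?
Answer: -1784448552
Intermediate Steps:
N(x, I) = I*x
t(f, O) = -69 + O (t(f, O) = O - 69 = -69 + O)
(30³ + N(-204, -92))*(t(-101, -209) - 38711) = (30³ - 92*(-204))*((-69 - 209) - 38711) = (27000 + 18768)*(-278 - 38711) = 45768*(-38989) = -1784448552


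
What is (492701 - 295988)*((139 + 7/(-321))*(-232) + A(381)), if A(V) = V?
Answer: -670639401993/107 ≈ -6.2677e+9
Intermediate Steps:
(492701 - 295988)*((139 + 7/(-321))*(-232) + A(381)) = (492701 - 295988)*((139 + 7/(-321))*(-232) + 381) = 196713*((139 + 7*(-1/321))*(-232) + 381) = 196713*((139 - 7/321)*(-232) + 381) = 196713*((44612/321)*(-232) + 381) = 196713*(-10349984/321 + 381) = 196713*(-10227683/321) = -670639401993/107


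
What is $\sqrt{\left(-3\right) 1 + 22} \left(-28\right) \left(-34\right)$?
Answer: $952 \sqrt{19} \approx 4149.7$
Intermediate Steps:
$\sqrt{\left(-3\right) 1 + 22} \left(-28\right) \left(-34\right) = \sqrt{-3 + 22} \left(-28\right) \left(-34\right) = \sqrt{19} \left(-28\right) \left(-34\right) = - 28 \sqrt{19} \left(-34\right) = 952 \sqrt{19}$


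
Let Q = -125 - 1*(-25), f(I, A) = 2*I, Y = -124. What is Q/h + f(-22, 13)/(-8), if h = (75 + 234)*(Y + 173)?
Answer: 166351/30282 ≈ 5.4934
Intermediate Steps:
Q = -100 (Q = -125 + 25 = -100)
h = 15141 (h = (75 + 234)*(-124 + 173) = 309*49 = 15141)
Q/h + f(-22, 13)/(-8) = -100/15141 + (2*(-22))/(-8) = -100*1/15141 - 44*(-1/8) = -100/15141 + 11/2 = 166351/30282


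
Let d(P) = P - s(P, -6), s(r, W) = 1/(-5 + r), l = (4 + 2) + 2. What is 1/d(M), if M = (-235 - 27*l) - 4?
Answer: -460/209299 ≈ -0.0021978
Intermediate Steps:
l = 8 (l = 6 + 2 = 8)
M = -455 (M = (-235 - 27*8) - 4 = (-235 - 216) - 4 = -451 - 4 = -455)
d(P) = P - 1/(-5 + P)
1/d(M) = 1/((-1 - 455*(-5 - 455))/(-5 - 455)) = 1/((-1 - 455*(-460))/(-460)) = 1/(-(-1 + 209300)/460) = 1/(-1/460*209299) = 1/(-209299/460) = -460/209299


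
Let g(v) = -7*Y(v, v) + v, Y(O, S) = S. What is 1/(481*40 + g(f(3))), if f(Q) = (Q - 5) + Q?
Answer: 1/19234 ≈ 5.1991e-5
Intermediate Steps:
f(Q) = -5 + 2*Q (f(Q) = (-5 + Q) + Q = -5 + 2*Q)
g(v) = -6*v (g(v) = -7*v + v = -6*v)
1/(481*40 + g(f(3))) = 1/(481*40 - 6*(-5 + 2*3)) = 1/(19240 - 6*(-5 + 6)) = 1/(19240 - 6*1) = 1/(19240 - 6) = 1/19234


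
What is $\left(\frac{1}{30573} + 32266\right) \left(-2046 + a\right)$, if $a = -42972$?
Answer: $- \frac{4934315031838}{3397} \approx -1.4526 \cdot 10^{9}$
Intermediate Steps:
$\left(\frac{1}{30573} + 32266\right) \left(-2046 + a\right) = \left(\frac{1}{30573} + 32266\right) \left(-2046 - 42972\right) = \left(\frac{1}{30573} + 32266\right) \left(-45018\right) = \frac{986468419}{30573} \left(-45018\right) = - \frac{4934315031838}{3397}$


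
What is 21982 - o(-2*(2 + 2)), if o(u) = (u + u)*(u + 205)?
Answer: 25134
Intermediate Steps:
o(u) = 2*u*(205 + u) (o(u) = (2*u)*(205 + u) = 2*u*(205 + u))
21982 - o(-2*(2 + 2)) = 21982 - 2*(-2*(2 + 2))*(205 - 2*(2 + 2)) = 21982 - 2*(-2*4)*(205 - 2*4) = 21982 - 2*(-8)*(205 - 8) = 21982 - 2*(-8)*197 = 21982 - 1*(-3152) = 21982 + 3152 = 25134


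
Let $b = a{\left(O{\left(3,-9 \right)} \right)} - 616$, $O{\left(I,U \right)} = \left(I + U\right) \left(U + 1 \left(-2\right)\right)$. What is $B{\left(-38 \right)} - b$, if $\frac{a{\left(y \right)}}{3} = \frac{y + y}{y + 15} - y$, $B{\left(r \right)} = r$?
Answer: $\frac{6940}{9} \approx 771.11$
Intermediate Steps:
$O{\left(I,U \right)} = \left(-2 + U\right) \left(I + U\right)$ ($O{\left(I,U \right)} = \left(I + U\right) \left(U - 2\right) = \left(I + U\right) \left(-2 + U\right) = \left(-2 + U\right) \left(I + U\right)$)
$a{\left(y \right)} = - 3 y + \frac{6 y}{15 + y}$ ($a{\left(y \right)} = 3 \left(\frac{y + y}{y + 15} - y\right) = 3 \left(\frac{2 y}{15 + y} - y\right) = 3 \left(- y + \frac{2 y}{15 + y}\right) = - 3 y + \frac{6 y}{15 + y}$)
$b = - \frac{7282}{9}$ ($b = - \frac{3 \left(\left(-9\right)^{2} - 6 - -18 + 3 \left(-9\right)\right) \left(13 + \left(\left(-9\right)^{2} - 6 - -18 + 3 \left(-9\right)\right)\right)}{15 + \left(\left(-9\right)^{2} - 6 - -18 + 3 \left(-9\right)\right)} - 616 = - \frac{3 \left(81 - 6 + 18 - 27\right) \left(13 + \left(81 - 6 + 18 - 27\right)\right)}{15 + \left(81 - 6 + 18 - 27\right)} - 616 = \left(-3\right) 66 \frac{1}{15 + 66} \left(13 + 66\right) - 616 = \left(-3\right) 66 \cdot \frac{1}{81} \cdot 79 - 616 = - \frac{1738}{9} - 616 = - \frac{7282}{9} \approx -809.11$)
$B{\left(-38 \right)} - b = -38 - - \frac{7282}{9} = -38 + \frac{7282}{9} = \frac{6940}{9}$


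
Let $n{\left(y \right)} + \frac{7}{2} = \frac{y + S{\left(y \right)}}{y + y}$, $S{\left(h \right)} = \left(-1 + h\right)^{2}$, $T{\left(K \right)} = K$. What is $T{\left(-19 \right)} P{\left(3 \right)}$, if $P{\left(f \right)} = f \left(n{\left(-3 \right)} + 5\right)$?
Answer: $38$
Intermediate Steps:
$n{\left(y \right)} = - \frac{7}{2} + \frac{y + \left(-1 + y\right)^{2}}{2 y}$ ($n{\left(y \right)} = - \frac{7}{2} + \frac{y + \left(-1 + y\right)^{2}}{y + y} = - \frac{7}{2} + \frac{y + \left(-1 + y\right)^{2}}{2 y}$)
$P{\left(f \right)} = - \frac{2 f}{3}$ ($P{\left(f \right)} = f \left(\left(-3 + \frac{\left(-1 - 3\right)^{2}}{2 \left(-3\right)}\right) + 5\right) = f \left(\left(-3 + \frac{1}{2} \left(- \frac{1}{3}\right) \left(-4\right)^{2}\right) + 5\right) = f \left(\left(-3 + \frac{1}{2} \left(- \frac{1}{3}\right) 16\right) + 5\right) = f \left(\left(-3 - \frac{8}{3}\right) + 5\right) = f \left(- \frac{17}{3} + 5\right) = f \left(- \frac{2}{3}\right) = - \frac{2 f}{3}$)
$T{\left(-19 \right)} P{\left(3 \right)} = - 19 \left(\left(- \frac{2}{3}\right) 3\right) = \left(-19\right) \left(-2\right) = 38$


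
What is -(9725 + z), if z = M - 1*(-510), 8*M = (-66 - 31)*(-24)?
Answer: -10526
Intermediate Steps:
M = 291 (M = ((-66 - 31)*(-24))/8 = (-97*(-24))/8 = (⅛)*2328 = 291)
z = 801 (z = 291 - 1*(-510) = 291 + 510 = 801)
-(9725 + z) = -(9725 + 801) = -1*10526 = -10526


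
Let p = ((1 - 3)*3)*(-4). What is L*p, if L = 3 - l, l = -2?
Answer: 120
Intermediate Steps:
p = 24 (p = -2*3*(-4) = -6*(-4) = 24)
L = 5 (L = 3 - 1*(-2) = 3 + 2 = 5)
L*p = 5*24 = 120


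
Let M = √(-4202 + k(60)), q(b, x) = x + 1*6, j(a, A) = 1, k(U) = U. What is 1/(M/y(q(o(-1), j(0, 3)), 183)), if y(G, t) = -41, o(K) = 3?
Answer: 41*I*√4142/4142 ≈ 0.63706*I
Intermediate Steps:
q(b, x) = 6 + x (q(b, x) = x + 6 = 6 + x)
M = I*√4142 (M = √(-4202 + 60) = √(-4142) = I*√4142 ≈ 64.358*I)
1/(M/y(q(o(-1), j(0, 3)), 183)) = 1/((I*√4142)/(-41)) = 1/((I*√4142)*(-1/41)) = 1/(-I*√4142/41) = 41*I*√4142/4142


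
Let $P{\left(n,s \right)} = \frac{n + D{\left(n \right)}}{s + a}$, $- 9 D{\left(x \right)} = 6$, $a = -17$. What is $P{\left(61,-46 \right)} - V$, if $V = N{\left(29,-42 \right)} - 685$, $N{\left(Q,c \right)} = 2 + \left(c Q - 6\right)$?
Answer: $\frac{360242}{189} \approx 1906.0$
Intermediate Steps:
$D{\left(x \right)} = - \frac{2}{3}$ ($D{\left(x \right)} = \left(- \frac{1}{9}\right) 6 = - \frac{2}{3}$)
$N{\left(Q,c \right)} = -4 + Q c$ ($N{\left(Q,c \right)} = 2 + \left(Q c - 6\right) = 2 + \left(-6 + Q c\right) = -4 + Q c$)
$P{\left(n,s \right)} = \frac{- \frac{2}{3} + n}{-17 + s}$ ($P{\left(n,s \right)} = \frac{n - \frac{2}{3}}{s - 17} = \frac{- \frac{2}{3} + n}{-17 + s}$)
$V = -1907$ ($V = \left(-4 + 29 \left(-42\right)\right) - 685 = \left(-4 - 1218\right) - 685 = -1222 - 685 = -1907$)
$P{\left(61,-46 \right)} - V = \frac{- \frac{2}{3} + 61}{-17 - 46} - -1907 = \frac{1}{-63} \cdot \frac{181}{3} + 1907 = \left(- \frac{1}{63}\right) \frac{181}{3} + 1907 = - \frac{181}{189} + 1907 = \frac{360242}{189}$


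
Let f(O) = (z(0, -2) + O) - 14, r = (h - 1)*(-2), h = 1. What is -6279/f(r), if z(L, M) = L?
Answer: 897/2 ≈ 448.50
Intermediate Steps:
r = 0 (r = (1 - 1)*(-2) = 0*(-2) = 0)
f(O) = -14 + O (f(O) = (0 + O) - 14 = O - 14 = -14 + O)
-6279/f(r) = -6279/(-14 + 0) = -6279/(-14) = -6279*(-1/14) = 897/2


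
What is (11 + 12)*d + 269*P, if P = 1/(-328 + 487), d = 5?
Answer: 18554/159 ≈ 116.69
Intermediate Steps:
P = 1/159 ≈ 0.0062893
(11 + 12)*d + 269*P = (11 + 12)*5 + 269*(1/159) = 23*5 + 269/159 = 115 + 269/159 = 18554/159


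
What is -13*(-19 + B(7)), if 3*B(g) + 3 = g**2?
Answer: 143/3 ≈ 47.667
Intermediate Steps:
B(g) = -1 + g**2/3
-13*(-19 + B(7)) = -13*(-19 + (-1 + (1/3)*7**2)) = -13*(-19 + (-1 + (1/3)*49)) = -13*(-19 + (-1 + 49/3)) = -13*(-19 + 46/3) = -13*(-11/3) = 143/3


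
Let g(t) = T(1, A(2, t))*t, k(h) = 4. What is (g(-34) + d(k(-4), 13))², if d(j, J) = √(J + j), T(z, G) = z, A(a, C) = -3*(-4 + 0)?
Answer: (34 - √17)² ≈ 892.63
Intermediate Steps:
A(a, C) = 12 (A(a, C) = -3*(-4) = 12)
g(t) = t (g(t) = 1*t = t)
(g(-34) + d(k(-4), 13))² = (-34 + √(13 + 4))² = (-34 + √17)²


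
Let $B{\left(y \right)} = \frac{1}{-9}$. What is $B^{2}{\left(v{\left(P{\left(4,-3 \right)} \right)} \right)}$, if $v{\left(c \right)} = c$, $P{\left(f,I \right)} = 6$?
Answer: $\frac{1}{81} \approx 0.012346$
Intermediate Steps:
$B{\left(y \right)} = - \frac{1}{9}$
$B^{2}{\left(v{\left(P{\left(4,-3 \right)} \right)} \right)} = \left(- \frac{1}{9}\right)^{2} = \frac{1}{81}$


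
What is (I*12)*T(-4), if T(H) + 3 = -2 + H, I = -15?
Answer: 1620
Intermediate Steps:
T(H) = -5 + H (T(H) = -3 + (-2 + H) = -5 + H)
(I*12)*T(-4) = (-15*12)*(-5 - 4) = -180*(-9) = 1620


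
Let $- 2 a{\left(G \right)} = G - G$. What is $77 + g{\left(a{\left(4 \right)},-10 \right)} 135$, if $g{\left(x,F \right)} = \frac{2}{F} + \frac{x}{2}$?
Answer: $50$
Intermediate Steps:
$a{\left(G \right)} = 0$ ($a{\left(G \right)} = - \frac{G - G}{2} = \left(- \frac{1}{2}\right) 0 = 0$)
$g{\left(x,F \right)} = \frac{x}{2} + \frac{2}{F}$ ($g{\left(x,F \right)} = \frac{2}{F} + x \frac{1}{2} = \frac{2}{F} + \frac{x}{2} = \frac{x}{2} + \frac{2}{F}$)
$77 + g{\left(a{\left(4 \right)},-10 \right)} 135 = 77 + \left(\frac{1}{2} \cdot 0 + \frac{2}{-10}\right) 135 = 77 + \left(0 + 2 \left(- \frac{1}{10}\right)\right) 135 = 77 + \left(0 - \frac{1}{5}\right) 135 = 77 - 27 = 50$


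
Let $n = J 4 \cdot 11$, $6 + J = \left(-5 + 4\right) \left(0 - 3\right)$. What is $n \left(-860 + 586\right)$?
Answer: $36168$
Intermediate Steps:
$J = -3$ ($J = -6 + \left(-5 + 4\right) \left(0 - 3\right) = -6 - -3 = -6 + 3 = -3$)
$n = -132$ ($n = \left(-3\right) 4 \cdot 11 = \left(-12\right) 11 = -132$)
$n \left(-860 + 586\right) = - 132 \left(-860 + 586\right) = \left(-132\right) \left(-274\right) = 36168$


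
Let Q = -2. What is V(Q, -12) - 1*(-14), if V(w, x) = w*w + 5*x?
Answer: -42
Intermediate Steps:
V(w, x) = w² + 5*x
V(Q, -12) - 1*(-14) = ((-2)² + 5*(-12)) - 1*(-14) = (4 - 60) + 14 = -56 + 14 = -42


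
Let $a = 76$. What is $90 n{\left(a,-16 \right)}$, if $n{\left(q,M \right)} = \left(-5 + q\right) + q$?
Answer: $13230$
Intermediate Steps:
$n{\left(q,M \right)} = -5 + 2 q$
$90 n{\left(a,-16 \right)} = 90 \left(-5 + 2 \cdot 76\right) = 90 \left(-5 + 152\right) = 90 \cdot 147 = 13230$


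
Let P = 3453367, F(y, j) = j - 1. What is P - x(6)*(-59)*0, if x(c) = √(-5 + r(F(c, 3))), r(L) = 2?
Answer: 3453367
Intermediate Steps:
F(y, j) = -1 + j
x(c) = I*√3 (x(c) = √(-5 + 2) = √(-3) = I*√3)
P - x(6)*(-59)*0 = 3453367 - (I*√3)*(-59)*0 = 3453367 - (-59*I*√3)*0 = 3453367 - 1*0 = 3453367 + 0 = 3453367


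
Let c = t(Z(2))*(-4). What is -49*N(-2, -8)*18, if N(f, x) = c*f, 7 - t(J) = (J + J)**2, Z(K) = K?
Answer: 63504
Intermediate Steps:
t(J) = 7 - 4*J**2 (t(J) = 7 - (J + J)**2 = 7 - (2*J)**2 = 7 - 4*J**2)
c = 36 (c = (7 - 4*2**2)*(-4) = (7 - 4*4)*(-4) = (7 - 16)*(-4) = -9*(-4) = 36)
N(f, x) = 36*f
-49*N(-2, -8)*18 = -1764*(-2)*18 = -49*(-72)*18 = 3528*18 = 63504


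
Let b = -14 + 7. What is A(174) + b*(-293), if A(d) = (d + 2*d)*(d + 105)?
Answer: 147689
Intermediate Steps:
b = -7
A(d) = 3*d*(105 + d) (A(d) = (3*d)*(105 + d) = 3*d*(105 + d))
A(174) + b*(-293) = 3*174*(105 + 174) - 7*(-293) = 3*174*279 + 2051 = 145638 + 2051 = 147689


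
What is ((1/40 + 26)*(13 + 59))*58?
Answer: 543402/5 ≈ 1.0868e+5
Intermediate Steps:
((1/40 + 26)*(13 + 59))*58 = ((1/40 + 26)*72)*58 = ((1041/40)*72)*58 = (9369/5)*58 = 543402/5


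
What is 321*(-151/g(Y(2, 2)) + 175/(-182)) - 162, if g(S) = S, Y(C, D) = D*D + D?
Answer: -111139/13 ≈ -8549.2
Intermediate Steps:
Y(C, D) = D + D² (Y(C, D) = D² + D = D + D²)
321*(-151/g(Y(2, 2)) + 175/(-182)) - 162 = 321*(-151*1/(2*(1 + 2)) + 175/(-182)) - 162 = 321*(-151/(2*3) + 175*(-1/182)) - 162 = 321*(-151/6 - 25/26) - 162 = 321*(-1019/39) - 162 = -109033/13 - 162 = -111139/13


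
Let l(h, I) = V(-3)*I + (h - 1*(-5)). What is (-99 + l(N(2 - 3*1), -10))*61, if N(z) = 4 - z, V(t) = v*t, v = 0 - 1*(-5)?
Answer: 3721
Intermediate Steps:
v = 5 (v = 0 + 5 = 5)
V(t) = 5*t
l(h, I) = 5 + h - 15*I (l(h, I) = (5*(-3))*I + (h - 1*(-5)) = -15*I + (h + 5) = -15*I + (5 + h) = 5 + h - 15*I)
(-99 + l(N(2 - 3*1), -10))*61 = (-99 + (5 + (4 - (2 - 3*1)) - 15*(-10)))*61 = (-99 + (5 + (4 - (2 - 3)) + 150))*61 = (-99 + (5 + (4 - 1*(-1)) + 150))*61 = (-99 + (5 + (4 + 1) + 150))*61 = (-99 + (5 + 5 + 150))*61 = (-99 + 160)*61 = 61*61 = 3721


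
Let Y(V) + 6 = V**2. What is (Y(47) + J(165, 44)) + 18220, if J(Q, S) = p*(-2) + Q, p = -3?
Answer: 20594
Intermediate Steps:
Y(V) = -6 + V**2
J(Q, S) = 6 + Q (J(Q, S) = -3*(-2) + Q = 6 + Q)
(Y(47) + J(165, 44)) + 18220 = ((-6 + 47**2) + (6 + 165)) + 18220 = ((-6 + 2209) + 171) + 18220 = (2203 + 171) + 18220 = 2374 + 18220 = 20594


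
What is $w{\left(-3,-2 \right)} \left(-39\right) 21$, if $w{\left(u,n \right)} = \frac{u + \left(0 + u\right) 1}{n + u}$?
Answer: $- \frac{4914}{5} \approx -982.8$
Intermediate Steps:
$w{\left(u,n \right)} = \frac{2 u}{n + u}$ ($w{\left(u,n \right)} = \frac{u + u 1}{n + u} = \frac{u + u}{n + u} = \frac{2 u}{n + u}$)
$w{\left(-3,-2 \right)} \left(-39\right) 21 = 2 \left(-3\right) \frac{1}{-2 - 3} \left(-39\right) 21 = 2 \left(-3\right) \frac{1}{-5} \left(-39\right) 21 = 2 \left(-3\right) \left(- \frac{1}{5}\right) \left(-39\right) 21 = \frac{6}{5} \left(-39\right) 21 = \left(- \frac{234}{5}\right) 21 = - \frac{4914}{5}$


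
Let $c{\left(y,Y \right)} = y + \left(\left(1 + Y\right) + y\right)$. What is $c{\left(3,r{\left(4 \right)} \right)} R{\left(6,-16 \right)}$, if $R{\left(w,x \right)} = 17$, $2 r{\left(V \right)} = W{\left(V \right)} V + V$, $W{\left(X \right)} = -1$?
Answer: $119$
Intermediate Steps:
$r{\left(V \right)} = 0$ ($r{\left(V \right)} = \frac{- V + V}{2} = \frac{1}{2} \cdot 0 = 0$)
$c{\left(y,Y \right)} = 1 + Y + 2 y$ ($c{\left(y,Y \right)} = y + \left(1 + Y + y\right) = 1 + Y + 2 y$)
$c{\left(3,r{\left(4 \right)} \right)} R{\left(6,-16 \right)} = \left(1 + 0 + 2 \cdot 3\right) 17 = \left(1 + 0 + 6\right) 17 = 7 \cdot 17 = 119$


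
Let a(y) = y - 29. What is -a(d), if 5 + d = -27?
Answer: 61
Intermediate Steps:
d = -32 (d = -5 - 27 = -32)
a(y) = -29 + y
-a(d) = -(-29 - 32) = -1*(-61) = 61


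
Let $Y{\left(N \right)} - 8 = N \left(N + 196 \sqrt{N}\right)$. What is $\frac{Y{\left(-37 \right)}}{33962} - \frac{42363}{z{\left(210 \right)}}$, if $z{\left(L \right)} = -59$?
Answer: $\frac{1438813449}{2003758} - \frac{3626 i \sqrt{37}}{16981} \approx 718.06 - 1.2989 i$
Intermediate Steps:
$Y{\left(N \right)} = 8 + N \left(N + 196 \sqrt{N}\right)$
$\frac{Y{\left(-37 \right)}}{33962} - \frac{42363}{z{\left(210 \right)}} = \frac{8 + \left(-37\right)^{2} + 196 \left(-37\right)^{\frac{3}{2}}}{33962} - \frac{42363}{-59} = \left(8 + 1369 + 196 \left(- 37 i \sqrt{37}\right)\right) \frac{1}{33962} - - \frac{42363}{59} = \left(8 + 1369 - 7252 i \sqrt{37}\right) \frac{1}{33962} + \frac{42363}{59} = \left(1377 - 7252 i \sqrt{37}\right) \frac{1}{33962} + \frac{42363}{59} = \left(\frac{1377}{33962} - \frac{3626 i \sqrt{37}}{16981}\right) + \frac{42363}{59} = \frac{1438813449}{2003758} - \frac{3626 i \sqrt{37}}{16981}$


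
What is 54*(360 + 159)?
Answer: 28026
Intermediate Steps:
54*(360 + 159) = 54*519 = 28026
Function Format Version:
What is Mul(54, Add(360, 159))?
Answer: 28026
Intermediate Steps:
Mul(54, Add(360, 159)) = Mul(54, 519) = 28026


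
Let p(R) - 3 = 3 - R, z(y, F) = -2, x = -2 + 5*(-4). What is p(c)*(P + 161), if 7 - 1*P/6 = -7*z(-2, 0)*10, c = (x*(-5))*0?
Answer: -3822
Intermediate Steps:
x = -22 (x = -2 - 20 = -22)
c = 0 (c = -22*(-5)*0 = 110*0 = 0)
p(R) = 6 - R (p(R) = 3 + (3 - R) = 6 - R)
P = -798 (P = 42 - 6*(-7*(-2))*10 = 42 - 84*10 = 42 - 6*140 = 42 - 840 = -798)
p(c)*(P + 161) = (6 - 1*0)*(-798 + 161) = (6 + 0)*(-637) = 6*(-637) = -3822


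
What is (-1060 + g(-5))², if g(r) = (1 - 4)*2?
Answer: 1136356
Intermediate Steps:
g(r) = -6 (g(r) = -3*2 = -6)
(-1060 + g(-5))² = (-1060 - 6)² = (-1066)² = 1136356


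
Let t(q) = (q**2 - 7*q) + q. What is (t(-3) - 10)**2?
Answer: 289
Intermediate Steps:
t(q) = q**2 - 6*q
(t(-3) - 10)**2 = (-3*(-6 - 3) - 10)**2 = (-3*(-9) - 10)**2 = (27 - 10)**2 = 17**2 = 289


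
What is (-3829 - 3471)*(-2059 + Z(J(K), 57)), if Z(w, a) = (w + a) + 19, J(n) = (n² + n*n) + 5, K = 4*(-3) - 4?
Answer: 10701800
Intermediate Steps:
K = -16 (K = -12 - 4 = -16)
J(n) = 5 + 2*n² (J(n) = (n² + n²) + 5 = 2*n² + 5 = 5 + 2*n²)
Z(w, a) = 19 + a + w (Z(w, a) = (a + w) + 19 = 19 + a + w)
(-3829 - 3471)*(-2059 + Z(J(K), 57)) = (-3829 - 3471)*(-2059 + (19 + 57 + (5 + 2*(-16)²))) = -7300*(-2059 + (19 + 57 + (5 + 2*256))) = -7300*(-2059 + (19 + 57 + (5 + 512))) = -7300*(-2059 + (19 + 57 + 517)) = -7300*(-2059 + 593) = -7300*(-1466) = 10701800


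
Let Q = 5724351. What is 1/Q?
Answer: 1/5724351 ≈ 1.7469e-7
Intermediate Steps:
1/Q = 1/5724351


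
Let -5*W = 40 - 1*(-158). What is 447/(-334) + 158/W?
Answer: -176183/33066 ≈ -5.3282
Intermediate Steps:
W = -198/5 (W = -(40 - 1*(-158))/5 = -(40 + 158)/5 = -1/5*198 = -198/5 ≈ -39.600)
447/(-334) + 158/W = 447/(-334) + 158/(-198/5) = 447*(-1/334) + 158*(-5/198) = -447/334 - 395/99 = -176183/33066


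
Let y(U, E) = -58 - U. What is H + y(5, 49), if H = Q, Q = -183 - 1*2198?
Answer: -2444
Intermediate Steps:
Q = -2381 (Q = -183 - 2198 = -2381)
H = -2381
H + y(5, 49) = -2381 + (-58 - 1*5) = -2381 + (-58 - 5) = -2381 - 63 = -2444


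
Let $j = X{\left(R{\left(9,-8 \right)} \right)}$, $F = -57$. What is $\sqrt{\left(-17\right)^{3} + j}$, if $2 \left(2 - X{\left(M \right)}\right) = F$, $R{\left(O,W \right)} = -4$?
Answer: $\frac{3 i \sqrt{2170}}{2} \approx 69.875 i$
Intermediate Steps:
$X{\left(M \right)} = \frac{61}{2}$ ($X{\left(M \right)} = 2 - - \frac{57}{2} = 2 + \frac{57}{2} = \frac{61}{2}$)
$j = \frac{61}{2} \approx 30.5$
$\sqrt{\left(-17\right)^{3} + j} = \sqrt{\left(-17\right)^{3} + \frac{61}{2}} = \sqrt{-4913 + \frac{61}{2}} = \sqrt{- \frac{9765}{2}} = \frac{3 i \sqrt{2170}}{2}$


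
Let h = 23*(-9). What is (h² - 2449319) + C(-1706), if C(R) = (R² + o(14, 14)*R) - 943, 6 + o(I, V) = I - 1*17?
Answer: 518377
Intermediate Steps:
h = -207
o(I, V) = -23 + I (o(I, V) = -6 + (I - 1*17) = -6 + (I - 17) = -6 + (-17 + I) = -23 + I)
C(R) = -943 + R² - 9*R (C(R) = (R² + (-23 + 14)*R) - 943 = (R² - 9*R) - 943 = -943 + R² - 9*R)
(h² - 2449319) + C(-1706) = ((-207)² - 2449319) + (-943 + (-1706)² - 9*(-1706)) = (42849 - 2449319) + (-943 + 2910436 + 15354) = -2406470 + 2924847 = 518377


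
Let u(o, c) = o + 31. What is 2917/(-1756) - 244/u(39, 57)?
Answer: -316327/61460 ≈ -5.1469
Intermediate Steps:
u(o, c) = 31 + o
2917/(-1756) - 244/u(39, 57) = 2917/(-1756) - 244/(31 + 39) = 2917*(-1/1756) - 244/70 = -2917/1756 - 244*1/70 = -2917/1756 - 122/35 = -316327/61460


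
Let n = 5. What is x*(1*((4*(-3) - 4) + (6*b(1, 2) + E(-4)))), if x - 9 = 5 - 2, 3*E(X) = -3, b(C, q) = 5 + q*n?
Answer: 876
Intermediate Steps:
b(C, q) = 5 + 5*q (b(C, q) = 5 + q*5 = 5 + 5*q)
E(X) = -1 (E(X) = (⅓)*(-3) = -1)
x = 12 (x = 9 + (5 - 2) = 9 + 3 = 12)
x*(1*((4*(-3) - 4) + (6*b(1, 2) + E(-4)))) = 12*(1*((4*(-3) - 4) + (6*(5 + 5*2) - 1))) = 12*(1*((-12 - 4) + (6*(5 + 10) - 1))) = 12*(1*(-16 + (6*15 - 1))) = 12*(1*(-16 + (90 - 1))) = 12*(1*(-16 + 89)) = 12*(1*73) = 12*73 = 876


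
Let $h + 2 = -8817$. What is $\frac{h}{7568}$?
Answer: $- \frac{8819}{7568} \approx -1.1653$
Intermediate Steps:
$h = -8819$ ($h = -2 - 8817 = -8819$)
$\frac{h}{7568} = - \frac{8819}{7568}$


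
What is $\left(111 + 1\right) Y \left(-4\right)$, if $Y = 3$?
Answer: $-1344$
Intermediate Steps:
$\left(111 + 1\right) Y \left(-4\right) = \left(111 + 1\right) 3 \left(-4\right) = 112 \left(-12\right) = -1344$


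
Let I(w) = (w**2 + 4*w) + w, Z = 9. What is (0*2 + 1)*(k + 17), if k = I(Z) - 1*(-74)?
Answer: 217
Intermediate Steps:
I(w) = w**2 + 5*w
k = 200 (k = 9*(5 + 9) - 1*(-74) = 9*14 + 74 = 126 + 74 = 200)
(0*2 + 1)*(k + 17) = (0*2 + 1)*(200 + 17) = (0 + 1)*217 = 1*217 = 217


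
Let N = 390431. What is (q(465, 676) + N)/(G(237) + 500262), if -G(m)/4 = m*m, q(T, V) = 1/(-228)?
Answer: 89018267/62833608 ≈ 1.4167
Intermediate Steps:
q(T, V) = -1/228
G(m) = -4*m² (G(m) = -4*m*m = -4*m²)
(q(465, 676) + N)/(G(237) + 500262) = (-1/228 + 390431)/(-4*237² + 500262) = 89018267/(228*(-4*56169 + 500262)) = 89018267/(228*(-224676 + 500262)) = (89018267/228)/275586 = (89018267/228)*(1/275586) = 89018267/62833608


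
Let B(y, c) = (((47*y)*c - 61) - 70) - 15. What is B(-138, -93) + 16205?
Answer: 619257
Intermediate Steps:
B(y, c) = -146 + 47*c*y (B(y, c) = ((47*c*y - 61) - 70) - 15 = ((-61 + 47*c*y) - 70) - 15 = (-131 + 47*c*y) - 15 = -146 + 47*c*y)
B(-138, -93) + 16205 = (-146 + 47*(-93)*(-138)) + 16205 = (-146 + 603198) + 16205 = 603052 + 16205 = 619257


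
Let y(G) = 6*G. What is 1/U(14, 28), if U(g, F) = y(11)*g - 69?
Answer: 1/855 ≈ 0.0011696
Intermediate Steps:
U(g, F) = -69 + 66*g (U(g, F) = (6*11)*g - 69 = 66*g - 69 = -69 + 66*g)
1/U(14, 28) = 1/(-69 + 66*14) = 1/(-69 + 924) = 1/855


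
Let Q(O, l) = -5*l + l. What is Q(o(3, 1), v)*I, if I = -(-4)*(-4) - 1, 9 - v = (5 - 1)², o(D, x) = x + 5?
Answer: -476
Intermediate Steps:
o(D, x) = 5 + x
v = -7 (v = 9 - (5 - 1)² = 9 - 1*4² = 9 - 1*16 = 9 - 16 = -7)
I = -17 (I = -4*4 - 1 = -16 - 1 = -17)
Q(O, l) = -4*l
Q(o(3, 1), v)*I = -4*(-7)*(-17) = 28*(-17) = -476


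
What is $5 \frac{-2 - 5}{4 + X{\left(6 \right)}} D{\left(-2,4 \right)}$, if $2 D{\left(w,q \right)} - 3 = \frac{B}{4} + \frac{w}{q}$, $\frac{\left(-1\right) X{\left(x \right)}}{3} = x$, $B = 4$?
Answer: $\frac{35}{8} \approx 4.375$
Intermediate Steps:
$X{\left(x \right)} = - 3 x$
$D{\left(w,q \right)} = 2 + \frac{w}{2 q}$ ($D{\left(w,q \right)} = \frac{3}{2} + \frac{\frac{4}{4} + \frac{w}{q}}{2} = \frac{3}{2} + \frac{4 \cdot \frac{1}{4} + \frac{w}{q}}{2} = \frac{3}{2} + \frac{1 + \frac{w}{q}}{2} = \frac{3}{2} + \left(\frac{1}{2} + \frac{w}{2 q}\right) = 2 + \frac{w}{2 q}$)
$5 \frac{-2 - 5}{4 + X{\left(6 \right)}} D{\left(-2,4 \right)} = 5 \frac{-2 - 5}{4 - 18} \left(2 + \frac{1}{2} \left(-2\right) \frac{1}{4}\right) = 5 \left(- \frac{7}{4 - 18}\right) \left(2 + \frac{1}{2} \left(-2\right) \frac{1}{4}\right) = 5 \left(- \frac{7}{-14}\right) \left(2 - \frac{1}{4}\right) = 5 \left(\left(-7\right) \left(- \frac{1}{14}\right)\right) \frac{7}{4} = 5 \cdot \frac{1}{2} \cdot \frac{7}{4} = \frac{5}{2} \cdot \frac{7}{4} = \frac{35}{8}$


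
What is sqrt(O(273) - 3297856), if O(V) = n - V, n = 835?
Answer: 3*I*sqrt(366366) ≈ 1815.8*I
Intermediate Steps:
O(V) = 835 - V
sqrt(O(273) - 3297856) = sqrt((835 - 1*273) - 3297856) = sqrt((835 - 273) - 3297856) = sqrt(562 - 3297856) = sqrt(-3297294) = 3*I*sqrt(366366)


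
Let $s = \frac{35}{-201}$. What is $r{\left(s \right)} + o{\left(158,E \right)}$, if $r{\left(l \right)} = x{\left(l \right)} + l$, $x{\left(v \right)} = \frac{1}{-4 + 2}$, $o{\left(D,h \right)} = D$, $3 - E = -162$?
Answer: $\frac{63245}{402} \approx 157.33$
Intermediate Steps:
$E = 165$ ($E = 3 - -162 = 3 + 162 = 165$)
$s = - \frac{35}{201}$ ($s = 35 \left(- \frac{1}{201}\right) = - \frac{35}{201} \approx -0.17413$)
$x{\left(v \right)} = - \frac{1}{2}$ ($x{\left(v \right)} = \frac{1}{-2} = - \frac{1}{2}$)
$r{\left(l \right)} = - \frac{1}{2} + l$
$r{\left(s \right)} + o{\left(158,E \right)} = \left(- \frac{1}{2} - \frac{35}{201}\right) + 158 = - \frac{271}{402} + 158 = \frac{63245}{402}$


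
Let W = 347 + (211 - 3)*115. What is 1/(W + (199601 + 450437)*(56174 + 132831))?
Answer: 1/122860456457 ≈ 8.1393e-12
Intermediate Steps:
W = 24267 (W = 347 + 208*115 = 347 + 23920 = 24267)
1/(W + (199601 + 450437)*(56174 + 132831)) = 1/(24267 + (199601 + 450437)*(56174 + 132831)) = 1/(24267 + 650038*189005) = 1/(24267 + 122860432190) = 1/122860456457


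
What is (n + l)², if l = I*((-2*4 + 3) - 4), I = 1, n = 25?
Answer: 256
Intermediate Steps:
l = -9 (l = 1*((-2*4 + 3) - 4) = 1*((-8 + 3) - 4) = 1*(-5 - 4) = 1*(-9) = -9)
(n + l)² = (25 - 9)² = 16² = 256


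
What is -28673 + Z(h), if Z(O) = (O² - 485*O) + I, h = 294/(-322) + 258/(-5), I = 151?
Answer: -3908704/13225 ≈ -295.55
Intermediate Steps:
h = -6039/115 (h = 294*(-1/322) + 258*(-⅕) = -21/23 - 258/5 = -6039/115 ≈ -52.513)
Z(O) = 151 + O² - 485*O (Z(O) = (O² - 485*O) + 151 = 151 + O² - 485*O)
-28673 + Z(h) = -28673 + (151 + (-6039/115)² - 485*(-6039/115)) = -28673 + (151 + 36469521/13225 + 585783/23) = -28673 + 375291721/13225 = -3908704/13225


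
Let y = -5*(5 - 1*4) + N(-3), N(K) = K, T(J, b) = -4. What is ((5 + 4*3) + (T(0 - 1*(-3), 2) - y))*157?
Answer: 3297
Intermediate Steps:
y = -8 (y = -5*(5 - 1*4) - 3 = -5*(5 - 4) - 3 = -5*1 - 3 = -5 - 3 = -8)
((5 + 4*3) + (T(0 - 1*(-3), 2) - y))*157 = ((5 + 4*3) + (-4 - 1*(-8)))*157 = ((5 + 12) + (-4 + 8))*157 = (17 + 4)*157 = 21*157 = 3297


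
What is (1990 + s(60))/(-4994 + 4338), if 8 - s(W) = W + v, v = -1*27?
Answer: -1965/656 ≈ -2.9954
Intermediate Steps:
v = -27
s(W) = 35 - W (s(W) = 8 - (W - 27) = 8 - (-27 + W) = 8 + (27 - W) = 35 - W)
(1990 + s(60))/(-4994 + 4338) = (1990 + (35 - 1*60))/(-4994 + 4338) = (1990 + (35 - 60))/(-656) = (1990 - 25)*(-1/656) = 1965*(-1/656) = -1965/656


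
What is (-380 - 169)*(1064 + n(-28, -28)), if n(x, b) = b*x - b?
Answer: -1029924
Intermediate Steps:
n(x, b) = -b + b*x
(-380 - 169)*(1064 + n(-28, -28)) = (-380 - 169)*(1064 - 28*(-1 - 28)) = -549*(1064 - 28*(-29)) = -549*(1064 + 812) = -549*1876 = -1029924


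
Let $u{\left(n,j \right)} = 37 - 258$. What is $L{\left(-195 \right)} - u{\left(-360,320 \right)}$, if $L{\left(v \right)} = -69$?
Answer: $152$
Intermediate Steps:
$u{\left(n,j \right)} = -221$
$L{\left(-195 \right)} - u{\left(-360,320 \right)} = -69 - -221 = -69 + 221 = 152$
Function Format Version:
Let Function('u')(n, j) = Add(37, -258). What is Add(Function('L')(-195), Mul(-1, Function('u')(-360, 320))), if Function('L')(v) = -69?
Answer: 152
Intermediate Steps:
Function('u')(n, j) = -221
Add(Function('L')(-195), Mul(-1, Function('u')(-360, 320))) = Add(-69, Mul(-1, -221)) = Add(-69, 221) = 152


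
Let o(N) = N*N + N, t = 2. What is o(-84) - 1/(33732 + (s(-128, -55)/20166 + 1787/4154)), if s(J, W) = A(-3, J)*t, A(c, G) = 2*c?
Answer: 3283522554662410/470958486607 ≈ 6972.0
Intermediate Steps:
o(N) = N + N² (o(N) = N² + N = N + N²)
s(J, W) = -12 (s(J, W) = (2*(-3))*2 = -6*2 = -12)
o(-84) - 1/(33732 + (s(-128, -55)/20166 + 1787/4154)) = -84*(1 - 84) - 1/(33732 + (-12/20166 + 1787/4154)) = -84*(-83) - 1/(33732 + (-12*1/20166 + 1787*(1/4154))) = 6972 - 1/(33732 + (-2/3361 + 1787/4154)) = 6972 - 1/(33732 + 5997799/13961594) = 6972 - 1/470958486607/13961594 = 6972 - 1*13961594/470958486607 = 6972 - 13961594/470958486607 = 3283522554662410/470958486607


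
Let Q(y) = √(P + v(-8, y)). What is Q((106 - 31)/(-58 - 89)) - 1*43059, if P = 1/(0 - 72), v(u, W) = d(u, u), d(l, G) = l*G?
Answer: -43059 + √9214/12 ≈ -43051.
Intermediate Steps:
d(l, G) = G*l
v(u, W) = u² (v(u, W) = u*u = u²)
P = -1/72 (P = 1/(-72) = -1/72 ≈ -0.013889)
Q(y) = √9214/12 (Q(y) = √(-1/72 + (-8)²) = √(-1/72 + 64) = √(4607/72) = √9214/12)
Q((106 - 31)/(-58 - 89)) - 1*43059 = √9214/12 - 1*43059 = √9214/12 - 43059 = -43059 + √9214/12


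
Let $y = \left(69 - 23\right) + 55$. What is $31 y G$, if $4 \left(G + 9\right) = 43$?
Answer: $\frac{21917}{4} \approx 5479.3$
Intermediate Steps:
$G = \frac{7}{4}$ ($G = -9 + \frac{1}{4} \cdot 43 = -9 + \frac{43}{4} = \frac{7}{4} \approx 1.75$)
$y = 101$ ($y = 46 + 55 = 101$)
$31 y G = 31 \cdot 101 \cdot \frac{7}{4} = 3131 \cdot \frac{7}{4} = \frac{21917}{4}$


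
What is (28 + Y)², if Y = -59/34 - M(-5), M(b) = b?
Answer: 1129969/1156 ≈ 977.48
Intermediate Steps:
Y = 111/34 (Y = -59/34 - 1*(-5) = -59*1/34 + 5 = -59/34 + 5 = 111/34 ≈ 3.2647)
(28 + Y)² = (28 + 111/34)² = (1063/34)² = 1129969/1156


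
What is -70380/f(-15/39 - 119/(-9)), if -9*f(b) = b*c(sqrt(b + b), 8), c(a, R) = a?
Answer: 55582605*sqrt(9763)/564001 ≈ 9737.6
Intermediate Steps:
f(b) = -sqrt(2)*b**(3/2)/9 (f(b) = -b*sqrt(b + b)/9 = -b*sqrt(2*b)/9 = -b*sqrt(2)*sqrt(b)/9 = -sqrt(2)*b**(3/2)/9)
-70380/f(-15/39 - 119/(-9)) = -70380*(-9*sqrt(2)/(2*(-15/39 - 119/(-9))**(3/2))) = -70380*(-9*sqrt(2)/(2*(-15*1/39 - 119*(-1/9))**(3/2))) = -70380*(-9*sqrt(2)/(2*(-5/13 + 119/9)**(3/2))) = -70380*(-3159*sqrt(9763)/2256004) = -(-55582605)*sqrt(9763)/564001 = 55582605*sqrt(9763)/564001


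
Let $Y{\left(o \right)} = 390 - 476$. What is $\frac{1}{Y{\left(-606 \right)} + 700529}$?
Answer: $\frac{1}{700443} \approx 1.4277 \cdot 10^{-6}$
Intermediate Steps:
$Y{\left(o \right)} = -86$ ($Y{\left(o \right)} = 390 - 476 = -86$)
$\frac{1}{Y{\left(-606 \right)} + 700529} = \frac{1}{-86 + 700529} = \frac{1}{700443}$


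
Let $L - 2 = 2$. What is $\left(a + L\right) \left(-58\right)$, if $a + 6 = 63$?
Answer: $-3538$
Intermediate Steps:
$a = 57$ ($a = -6 + 63 = 57$)
$L = 4$ ($L = 2 + 2 = 4$)
$\left(a + L\right) \left(-58\right) = \left(57 + 4\right) \left(-58\right) = 61 \left(-58\right) = -3538$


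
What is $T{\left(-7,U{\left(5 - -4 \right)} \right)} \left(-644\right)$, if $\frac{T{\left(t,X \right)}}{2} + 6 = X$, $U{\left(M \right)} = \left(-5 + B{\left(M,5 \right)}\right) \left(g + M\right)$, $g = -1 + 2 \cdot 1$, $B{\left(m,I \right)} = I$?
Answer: $7728$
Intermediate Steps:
$g = 1$ ($g = -1 + 2 = 1$)
$U{\left(M \right)} = 0$ ($U{\left(M \right)} = \left(-5 + 5\right) \left(1 + M\right) = 0 \left(1 + M\right) = 0$)
$T{\left(t,X \right)} = -12 + 2 X$
$T{\left(-7,U{\left(5 - -4 \right)} \right)} \left(-644\right) = \left(-12 + 2 \cdot 0\right) \left(-644\right) = \left(-12 + 0\right) \left(-644\right) = \left(-12\right) \left(-644\right) = 7728$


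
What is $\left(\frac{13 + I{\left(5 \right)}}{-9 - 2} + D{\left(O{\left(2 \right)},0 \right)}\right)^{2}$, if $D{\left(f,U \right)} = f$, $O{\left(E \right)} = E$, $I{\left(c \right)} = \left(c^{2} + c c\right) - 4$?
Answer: $\frac{1369}{121} \approx 11.314$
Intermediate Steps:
$I{\left(c \right)} = -4 + 2 c^{2}$ ($I{\left(c \right)} = \left(c^{2} + c^{2}\right) - 4 = 2 c^{2} - 4 = -4 + 2 c^{2}$)
$\left(\frac{13 + I{\left(5 \right)}}{-9 - 2} + D{\left(O{\left(2 \right)},0 \right)}\right)^{2} = \left(\frac{13 - \left(4 - 2 \cdot 5^{2}\right)}{-9 - 2} + 2\right)^{2} = \left(\frac{13 + \left(-4 + 2 \cdot 25\right)}{-11} + 2\right)^{2} = \left(\left(13 + \left(-4 + 50\right)\right) \left(- \frac{1}{11}\right) + 2\right)^{2} = \left(\left(13 + 46\right) \left(- \frac{1}{11}\right) + 2\right)^{2} = \left(59 \left(- \frac{1}{11}\right) + 2\right)^{2} = \left(- \frac{59}{11} + 2\right)^{2} = \left(- \frac{37}{11}\right)^{2} = \frac{1369}{121}$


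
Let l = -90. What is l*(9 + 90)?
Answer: -8910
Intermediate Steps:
l*(9 + 90) = -90*(9 + 90) = -90*99 = -8910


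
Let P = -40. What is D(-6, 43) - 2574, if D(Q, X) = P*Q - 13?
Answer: -2347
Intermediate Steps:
D(Q, X) = -13 - 40*Q (D(Q, X) = -40*Q - 13 = -13 - 40*Q)
D(-6, 43) - 2574 = (-13 - 40*(-6)) - 2574 = (-13 + 240) - 2574 = 227 - 2574 = -2347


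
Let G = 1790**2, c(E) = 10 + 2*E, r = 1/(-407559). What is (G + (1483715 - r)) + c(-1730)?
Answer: 1909155115036/407559 ≈ 4.6844e+6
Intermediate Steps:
r = -1/407559 ≈ -2.4536e-6
G = 3204100
(G + (1483715 - r)) + c(-1730) = (3204100 + (1483715 - 1*(-1/407559))) + (10 + 2*(-1730)) = (3204100 + (1483715 + 1/407559)) + (10 - 3460) = (3204100 + 604701401686/407559) - 3450 = 1910561193586/407559 - 3450 = 1909155115036/407559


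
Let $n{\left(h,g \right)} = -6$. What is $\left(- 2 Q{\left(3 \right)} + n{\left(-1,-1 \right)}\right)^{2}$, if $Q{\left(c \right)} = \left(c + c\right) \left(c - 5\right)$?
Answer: $324$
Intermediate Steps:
$Q{\left(c \right)} = 2 c \left(-5 + c\right)$
$\left(- 2 Q{\left(3 \right)} + n{\left(-1,-1 \right)}\right)^{2} = \left(- 2 \cdot 2 \cdot 3 \left(-5 + 3\right) - 6\right)^{2} = \left(- 2 \cdot 2 \cdot 3 \left(-2\right) - 6\right)^{2} = \left(\left(-2\right) \left(-12\right) - 6\right)^{2} = \left(24 - 6\right)^{2} = 18^{2} = 324$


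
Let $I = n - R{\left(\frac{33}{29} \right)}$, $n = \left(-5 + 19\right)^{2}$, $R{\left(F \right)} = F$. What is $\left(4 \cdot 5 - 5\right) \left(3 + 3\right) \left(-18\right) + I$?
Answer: $- \frac{41329}{29} \approx -1425.1$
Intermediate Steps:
$n = 196$ ($n = 14^{2} = 196$)
$I = \frac{5651}{29}$ ($I = 196 - \frac{33}{29} = \frac{5651}{29} \approx 194.86$)
$\left(4 \cdot 5 - 5\right) \left(3 + 3\right) \left(-18\right) + I = \left(4 \cdot 5 - 5\right) \left(3 + 3\right) \left(-18\right) + \frac{5651}{29} = \left(20 - 5\right) 6 \left(-18\right) + \frac{5651}{29} = 15 \cdot 6 \left(-18\right) + \frac{5651}{29} = 90 \left(-18\right) + \frac{5651}{29} = -1620 + \frac{5651}{29} = - \frac{41329}{29}$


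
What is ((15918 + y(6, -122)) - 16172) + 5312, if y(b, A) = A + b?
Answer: 4942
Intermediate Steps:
((15918 + y(6, -122)) - 16172) + 5312 = ((15918 + (-122 + 6)) - 16172) + 5312 = ((15918 - 116) - 16172) + 5312 = (15802 - 16172) + 5312 = -370 + 5312 = 4942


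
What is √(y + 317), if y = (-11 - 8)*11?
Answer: 6*√3 ≈ 10.392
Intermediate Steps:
y = -209 (y = -19*11 = -209)
√(y + 317) = √(-209 + 317) = √108 = 6*√3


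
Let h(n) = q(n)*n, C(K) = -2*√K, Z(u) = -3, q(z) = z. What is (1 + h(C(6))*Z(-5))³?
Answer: -357911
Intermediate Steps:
h(n) = n² (h(n) = n*n = n²)
(1 + h(C(6))*Z(-5))³ = (1 + (-2*√6)²*(-3))³ = (1 + 24*(-3))³ = (1 - 72)³ = (-71)³ = -357911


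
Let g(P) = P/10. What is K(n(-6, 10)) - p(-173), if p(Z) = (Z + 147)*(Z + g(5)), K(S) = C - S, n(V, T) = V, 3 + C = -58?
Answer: -4540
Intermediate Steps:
C = -61 (C = -3 - 58 = -61)
g(P) = P/10 (g(P) = P*(⅒) = P/10)
K(S) = -61 - S
p(Z) = (½ + Z)*(147 + Z) (p(Z) = (Z + 147)*(Z + (⅒)*5) = (147 + Z)*(Z + ½) = (147 + Z)*(½ + Z) = (½ + Z)*(147 + Z))
K(n(-6, 10)) - p(-173) = (-61 - 1*(-6)) - (147/2 + (-173)² + (295/2)*(-173)) = (-61 + 6) - (147/2 + 29929 - 51035/2) = -55 - 1*4485 = -55 - 4485 = -4540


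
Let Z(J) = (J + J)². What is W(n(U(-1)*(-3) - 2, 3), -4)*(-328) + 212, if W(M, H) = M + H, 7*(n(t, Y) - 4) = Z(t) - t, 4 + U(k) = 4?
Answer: -4420/7 ≈ -631.43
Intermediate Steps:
Z(J) = 4*J² (Z(J) = (2*J)² = 4*J²)
U(k) = 0 (U(k) = -4 + 4 = 0)
n(t, Y) = 4 - t/7 + 4*t²/7 (n(t, Y) = 4 + (4*t² - t)/7 = 4 + (-t + 4*t²)/7 = 4 + (-t/7 + 4*t²/7) = 4 - t/7 + 4*t²/7)
W(M, H) = H + M
W(n(U(-1)*(-3) - 2, 3), -4)*(-328) + 212 = (-4 + (4 - (0*(-3) - 2)/7 + 4*(0*(-3) - 2)²/7))*(-328) + 212 = (-4 + (4 - (0 - 2)/7 + 4*(0 - 2)²/7))*(-328) + 212 = (-4 + (4 - ⅐*(-2) + (4/7)*(-2)²))*(-328) + 212 = (-4 + (4 + 2/7 + (4/7)*4))*(-328) + 212 = (-4 + (4 + 2/7 + 16/7))*(-328) + 212 = (-4 + 46/7)*(-328) + 212 = (18/7)*(-328) + 212 = -5904/7 + 212 = -4420/7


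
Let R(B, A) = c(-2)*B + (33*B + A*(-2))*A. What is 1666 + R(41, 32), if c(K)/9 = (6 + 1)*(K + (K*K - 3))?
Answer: 40331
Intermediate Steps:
c(K) = -189 + 63*K + 63*K² (c(K) = 9*((6 + 1)*(K + (K*K - 3))) = 9*(7*(K + (K² - 3))) = 9*(7*(K + (-3 + K²))) = 9*(7*(-3 + K + K²)) = 9*(-21 + 7*K + 7*K²) = -189 + 63*K + 63*K²)
R(B, A) = -63*B + A*(-2*A + 33*B) (R(B, A) = (-189 + 63*(-2) + 63*(-2)²)*B + (33*B + A*(-2))*A = (-189 - 126 + 63*4)*B + (33*B - 2*A)*A = (-189 - 126 + 252)*B + (-2*A + 33*B)*A = -63*B + A*(-2*A + 33*B))
1666 + R(41, 32) = 1666 + (-63*41 - 2*32² + 33*32*41) = 1666 + (-2583 - 2*1024 + 43296) = 1666 + (-2583 - 2048 + 43296) = 1666 + 38665 = 40331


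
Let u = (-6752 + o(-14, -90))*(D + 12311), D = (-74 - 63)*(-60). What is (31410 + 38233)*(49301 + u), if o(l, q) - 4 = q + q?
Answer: -9902501050281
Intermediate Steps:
o(l, q) = 4 + 2*q (o(l, q) = 4 + (q + q) = 4 + 2*q)
D = 8220 (D = -137*(-60) = 8220)
u = -142238768 (u = (-6752 + (4 + 2*(-90)))*(8220 + 12311) = (-6752 + (4 - 180))*20531 = (-6752 - 176)*20531 = -6928*20531 = -142238768)
(31410 + 38233)*(49301 + u) = (31410 + 38233)*(49301 - 142238768) = 69643*(-142189467) = -9902501050281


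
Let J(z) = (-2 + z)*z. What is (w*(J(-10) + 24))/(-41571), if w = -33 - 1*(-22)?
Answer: 176/4619 ≈ 0.038103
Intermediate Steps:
w = -11 (w = -33 + 22 = -11)
J(z) = z*(-2 + z)
(w*(J(-10) + 24))/(-41571) = -11*(-10*(-2 - 10) + 24)/(-41571) = -11*(-10*(-12) + 24)*(-1/41571) = -11*(120 + 24)*(-1/41571) = -11*144*(-1/41571) = -1584*(-1/41571) = 176/4619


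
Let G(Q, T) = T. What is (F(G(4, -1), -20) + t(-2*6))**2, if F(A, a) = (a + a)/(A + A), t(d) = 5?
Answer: 625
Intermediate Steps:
F(A, a) = a/A (F(A, a) = (2*a)/((2*A)) = (2*a)*(1/(2*A)) = a/A)
(F(G(4, -1), -20) + t(-2*6))**2 = (-20/(-1) + 5)**2 = (-20*(-1) + 5)**2 = (20 + 5)**2 = 25**2 = 625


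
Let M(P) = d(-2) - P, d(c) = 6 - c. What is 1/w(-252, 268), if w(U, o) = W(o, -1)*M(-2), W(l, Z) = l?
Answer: 1/2680 ≈ 0.00037313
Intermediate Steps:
M(P) = 8 - P (M(P) = (6 - 1*(-2)) - P = (6 + 2) - P = 8 - P)
w(U, o) = 10*o (w(U, o) = o*(8 - 1*(-2)) = o*(8 + 2) = o*10 = 10*o)
1/w(-252, 268) = 1/(10*268) = 1/2680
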